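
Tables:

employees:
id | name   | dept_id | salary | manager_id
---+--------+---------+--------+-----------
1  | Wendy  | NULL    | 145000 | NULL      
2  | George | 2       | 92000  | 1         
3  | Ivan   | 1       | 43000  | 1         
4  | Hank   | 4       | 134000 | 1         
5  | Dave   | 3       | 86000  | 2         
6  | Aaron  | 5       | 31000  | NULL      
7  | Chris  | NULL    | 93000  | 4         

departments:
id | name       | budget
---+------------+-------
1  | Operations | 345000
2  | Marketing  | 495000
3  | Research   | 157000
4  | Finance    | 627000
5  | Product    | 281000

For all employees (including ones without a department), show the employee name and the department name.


LEFT JOIN keeps every row from employees (the left table); where dept_id has no match in departments, the department columns become NULL. Walk through each employee:
  - employee 1 (Wendy): dept_id=NULL, no match -> kept with NULL
  - employee 2 (George): dept_id=2 -> matches Marketing
  - employee 3 (Ivan): dept_id=1 -> matches Operations
  - employee 4 (Hank): dept_id=4 -> matches Finance
  - employee 5 (Dave): dept_id=3 -> matches Research
  - employee 6 (Aaron): dept_id=5 -> matches Product
  - employee 7 (Chris): dept_id=NULL, no match -> kept with NULL
All 7 rows appear; 2 have NULL department.

SQL:
SELECT a.name, b.name AS department
FROM employees a
LEFT JOIN departments b ON a.dept_id = b.id

Result:
name   | department
-------+-----------
Wendy  | NULL      
George | Marketing 
Ivan   | Operations
Hank   | Finance   
Dave   | Research  
Aaron  | Product   
Chris  | NULL      


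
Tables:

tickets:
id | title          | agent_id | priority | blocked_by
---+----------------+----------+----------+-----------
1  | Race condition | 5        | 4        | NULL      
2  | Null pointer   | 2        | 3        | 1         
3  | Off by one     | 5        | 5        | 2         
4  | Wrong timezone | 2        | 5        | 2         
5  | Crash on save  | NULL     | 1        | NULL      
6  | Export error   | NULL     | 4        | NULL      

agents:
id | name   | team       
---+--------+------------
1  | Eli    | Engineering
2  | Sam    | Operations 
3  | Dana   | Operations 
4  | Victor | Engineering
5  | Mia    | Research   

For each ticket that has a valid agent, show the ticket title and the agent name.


INNER JOIN keeps only tickets rows whose agent_id matches an id in agents. Walk through each ticket:
  - ticket 1 (Race condition): agent_id=5 -> matches Mia
  - ticket 2 (Null pointer): agent_id=2 -> matches Sam
  - ticket 3 (Off by one): agent_id=5 -> matches Mia
  - ticket 4 (Wrong timezone): agent_id=2 -> matches Sam
  - ticket 5 (Crash on save): agent_id=NULL, no match -> dropped
  - ticket 6 (Export error): agent_id=NULL, no match -> dropped
So 2 of 6 rows are dropped.

SQL:
SELECT a.title, b.name AS agent
FROM tickets a
INNER JOIN agents b ON a.agent_id = b.id

Result:
title          | agent
---------------+------
Race condition | Mia  
Null pointer   | Sam  
Off by one     | Mia  
Wrong timezone | Sam  


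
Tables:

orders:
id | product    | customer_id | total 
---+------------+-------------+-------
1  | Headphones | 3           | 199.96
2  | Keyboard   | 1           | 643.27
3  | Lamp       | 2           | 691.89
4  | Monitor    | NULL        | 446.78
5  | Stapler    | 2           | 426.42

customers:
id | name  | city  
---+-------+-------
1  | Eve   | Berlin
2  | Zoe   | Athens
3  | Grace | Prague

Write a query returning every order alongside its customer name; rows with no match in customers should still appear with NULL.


LEFT JOIN keeps every row from orders (the left table); where customer_id has no match in customers, the customer columns become NULL. Walk through each order:
  - order 1 (Headphones): customer_id=3 -> matches Grace
  - order 2 (Keyboard): customer_id=1 -> matches Eve
  - order 3 (Lamp): customer_id=2 -> matches Zoe
  - order 4 (Monitor): customer_id=NULL, no match -> kept with NULL
  - order 5 (Stapler): customer_id=2 -> matches Zoe
All 5 rows appear; 1 has NULL customer.

SQL:
SELECT a.product, b.name AS customer
FROM orders a
LEFT JOIN customers b ON a.customer_id = b.id

Result:
product    | customer
-----------+---------
Headphones | Grace   
Keyboard   | Eve     
Lamp       | Zoe     
Monitor    | NULL    
Stapler    | Zoe     


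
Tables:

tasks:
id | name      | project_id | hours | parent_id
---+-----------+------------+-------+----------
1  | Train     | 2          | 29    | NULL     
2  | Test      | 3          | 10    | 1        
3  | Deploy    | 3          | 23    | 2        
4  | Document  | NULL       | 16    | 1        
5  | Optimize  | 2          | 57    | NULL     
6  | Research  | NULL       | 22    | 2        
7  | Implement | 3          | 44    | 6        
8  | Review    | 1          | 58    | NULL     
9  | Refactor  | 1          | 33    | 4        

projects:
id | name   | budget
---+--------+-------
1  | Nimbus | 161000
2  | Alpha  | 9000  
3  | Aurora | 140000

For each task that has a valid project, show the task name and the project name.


INNER JOIN keeps only tasks rows whose project_id matches an id in projects. Walk through each task:
  - task 1 (Train): project_id=2 -> matches Alpha
  - task 2 (Test): project_id=3 -> matches Aurora
  - task 3 (Deploy): project_id=3 -> matches Aurora
  - task 4 (Document): project_id=NULL, no match -> dropped
  - task 5 (Optimize): project_id=2 -> matches Alpha
  - task 6 (Research): project_id=NULL, no match -> dropped
  - task 7 (Implement): project_id=3 -> matches Aurora
  - task 8 (Review): project_id=1 -> matches Nimbus
  - task 9 (Refactor): project_id=1 -> matches Nimbus
So 2 of 9 rows are dropped.

SQL:
SELECT a.name, b.name AS project
FROM tasks a
INNER JOIN projects b ON a.project_id = b.id

Result:
name      | project
----------+--------
Train     | Alpha  
Test      | Aurora 
Deploy    | Aurora 
Optimize  | Alpha  
Implement | Aurora 
Review    | Nimbus 
Refactor  | Nimbus 


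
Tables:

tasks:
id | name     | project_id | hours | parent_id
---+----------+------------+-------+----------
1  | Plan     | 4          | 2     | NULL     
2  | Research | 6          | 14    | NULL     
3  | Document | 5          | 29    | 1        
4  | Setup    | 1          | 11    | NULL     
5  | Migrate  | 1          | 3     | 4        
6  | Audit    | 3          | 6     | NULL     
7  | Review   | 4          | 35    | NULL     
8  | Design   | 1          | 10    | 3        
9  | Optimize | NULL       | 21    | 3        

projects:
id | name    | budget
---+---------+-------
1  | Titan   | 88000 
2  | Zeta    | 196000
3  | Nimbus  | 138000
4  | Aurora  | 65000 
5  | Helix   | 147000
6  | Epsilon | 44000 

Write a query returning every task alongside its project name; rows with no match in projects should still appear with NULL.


LEFT JOIN keeps every row from tasks (the left table); where project_id has no match in projects, the project columns become NULL. Walk through each task:
  - task 1 (Plan): project_id=4 -> matches Aurora
  - task 2 (Research): project_id=6 -> matches Epsilon
  - task 3 (Document): project_id=5 -> matches Helix
  - task 4 (Setup): project_id=1 -> matches Titan
  - task 5 (Migrate): project_id=1 -> matches Titan
  - task 6 (Audit): project_id=3 -> matches Nimbus
  - task 7 (Review): project_id=4 -> matches Aurora
  - task 8 (Design): project_id=1 -> matches Titan
  - task 9 (Optimize): project_id=NULL, no match -> kept with NULL
All 9 rows appear; 1 has NULL project.

SQL:
SELECT a.name, b.name AS project
FROM tasks a
LEFT JOIN projects b ON a.project_id = b.id

Result:
name     | project
---------+--------
Plan     | Aurora 
Research | Epsilon
Document | Helix  
Setup    | Titan  
Migrate  | Titan  
Audit    | Nimbus 
Review   | Aurora 
Design   | Titan  
Optimize | NULL   


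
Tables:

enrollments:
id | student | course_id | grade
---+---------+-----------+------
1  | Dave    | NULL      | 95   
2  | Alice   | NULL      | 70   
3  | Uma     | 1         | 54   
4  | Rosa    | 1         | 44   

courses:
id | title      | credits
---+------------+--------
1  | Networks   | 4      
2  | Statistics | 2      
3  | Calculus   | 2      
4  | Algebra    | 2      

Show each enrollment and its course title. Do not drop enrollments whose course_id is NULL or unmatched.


LEFT JOIN keeps every row from enrollments (the left table); where course_id has no match in courses, the course columns become NULL. Walk through each enrollment:
  - enrollment 1 (Dave): course_id=NULL, no match -> kept with NULL
  - enrollment 2 (Alice): course_id=NULL, no match -> kept with NULL
  - enrollment 3 (Uma): course_id=1 -> matches Networks
  - enrollment 4 (Rosa): course_id=1 -> matches Networks
All 4 rows appear; 2 have NULL course.

SQL:
SELECT a.student, b.title AS course
FROM enrollments a
LEFT JOIN courses b ON a.course_id = b.id

Result:
student | course  
--------+---------
Dave    | NULL    
Alice   | NULL    
Uma     | Networks
Rosa    | Networks


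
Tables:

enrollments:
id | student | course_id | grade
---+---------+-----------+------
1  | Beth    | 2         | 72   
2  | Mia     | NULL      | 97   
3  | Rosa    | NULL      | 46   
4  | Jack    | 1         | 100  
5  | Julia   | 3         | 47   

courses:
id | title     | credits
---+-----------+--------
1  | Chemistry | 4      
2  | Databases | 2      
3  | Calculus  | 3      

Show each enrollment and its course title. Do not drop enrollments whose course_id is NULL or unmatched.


LEFT JOIN keeps every row from enrollments (the left table); where course_id has no match in courses, the course columns become NULL. Walk through each enrollment:
  - enrollment 1 (Beth): course_id=2 -> matches Databases
  - enrollment 2 (Mia): course_id=NULL, no match -> kept with NULL
  - enrollment 3 (Rosa): course_id=NULL, no match -> kept with NULL
  - enrollment 4 (Jack): course_id=1 -> matches Chemistry
  - enrollment 5 (Julia): course_id=3 -> matches Calculus
All 5 rows appear; 2 have NULL course.

SQL:
SELECT a.student, b.title AS course
FROM enrollments a
LEFT JOIN courses b ON a.course_id = b.id

Result:
student | course   
--------+----------
Beth    | Databases
Mia     | NULL     
Rosa    | NULL     
Jack    | Chemistry
Julia   | Calculus 


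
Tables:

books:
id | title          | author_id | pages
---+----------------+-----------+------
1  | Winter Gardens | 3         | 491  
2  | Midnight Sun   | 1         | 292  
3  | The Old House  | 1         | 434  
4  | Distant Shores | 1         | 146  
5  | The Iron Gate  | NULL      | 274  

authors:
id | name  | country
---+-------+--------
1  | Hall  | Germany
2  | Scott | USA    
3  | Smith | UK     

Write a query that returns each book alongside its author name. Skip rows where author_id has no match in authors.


INNER JOIN keeps only books rows whose author_id matches an id in authors. Walk through each book:
  - book 1 (Winter Gardens): author_id=3 -> matches Smith
  - book 2 (Midnight Sun): author_id=1 -> matches Hall
  - book 3 (The Old House): author_id=1 -> matches Hall
  - book 4 (Distant Shores): author_id=1 -> matches Hall
  - book 5 (The Iron Gate): author_id=NULL, no match -> dropped
So 1 of 5 rows is dropped.

SQL:
SELECT a.title, b.name AS author
FROM books a
INNER JOIN authors b ON a.author_id = b.id

Result:
title          | author
---------------+-------
Winter Gardens | Smith 
Midnight Sun   | Hall  
The Old House  | Hall  
Distant Shores | Hall  


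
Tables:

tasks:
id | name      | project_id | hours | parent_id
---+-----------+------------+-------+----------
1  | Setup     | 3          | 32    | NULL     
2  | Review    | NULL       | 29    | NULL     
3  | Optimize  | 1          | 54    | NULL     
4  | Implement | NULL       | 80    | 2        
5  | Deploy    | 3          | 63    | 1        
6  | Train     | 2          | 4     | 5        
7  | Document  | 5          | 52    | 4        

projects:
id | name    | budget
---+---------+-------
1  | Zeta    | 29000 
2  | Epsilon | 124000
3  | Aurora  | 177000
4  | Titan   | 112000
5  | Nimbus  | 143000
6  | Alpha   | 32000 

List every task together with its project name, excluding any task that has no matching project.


INNER JOIN keeps only tasks rows whose project_id matches an id in projects. Walk through each task:
  - task 1 (Setup): project_id=3 -> matches Aurora
  - task 2 (Review): project_id=NULL, no match -> dropped
  - task 3 (Optimize): project_id=1 -> matches Zeta
  - task 4 (Implement): project_id=NULL, no match -> dropped
  - task 5 (Deploy): project_id=3 -> matches Aurora
  - task 6 (Train): project_id=2 -> matches Epsilon
  - task 7 (Document): project_id=5 -> matches Nimbus
So 2 of 7 rows are dropped.

SQL:
SELECT a.name, b.name AS project
FROM tasks a
INNER JOIN projects b ON a.project_id = b.id

Result:
name     | project
---------+--------
Setup    | Aurora 
Optimize | Zeta   
Deploy   | Aurora 
Train    | Epsilon
Document | Nimbus 


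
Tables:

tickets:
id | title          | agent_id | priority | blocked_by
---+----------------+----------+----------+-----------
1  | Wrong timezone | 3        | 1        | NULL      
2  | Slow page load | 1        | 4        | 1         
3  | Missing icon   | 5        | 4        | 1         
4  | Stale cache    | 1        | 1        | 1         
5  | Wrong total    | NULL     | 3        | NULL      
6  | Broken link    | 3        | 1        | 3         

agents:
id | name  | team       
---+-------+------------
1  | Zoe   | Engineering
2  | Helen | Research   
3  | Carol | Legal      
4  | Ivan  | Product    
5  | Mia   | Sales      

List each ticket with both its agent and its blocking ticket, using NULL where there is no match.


Two LEFT JOINs from the same base table tickets: one to agents via agent_id, one to tickets itself via blocked_by. Both are LEFT so every ticket is preserved.
Match against agents:
  - ticket 1 (Wrong timezone): agent_id=3 -> matches Carol
  - ticket 2 (Slow page load): agent_id=1 -> matches Zoe
  - ticket 3 (Missing icon): agent_id=5 -> matches Mia
  - ticket 4 (Stale cache): agent_id=1 -> matches Zoe
  - ticket 5 (Wrong total): agent_id=NULL, no match -> kept with NULL
  - ticket 6 (Broken link): agent_id=3 -> matches Carol
Match against tickets (self):
  - ticket 1 (Wrong timezone): blocked_by=NULL -> NULL
  - ticket 2 (Slow page load): blocked_by=1 -> Wrong timezone
  - ticket 3 (Missing icon): blocked_by=1 -> Wrong timezone
  - ticket 4 (Stale cache): blocked_by=1 -> Wrong timezone
  - ticket 5 (Wrong total): blocked_by=NULL -> NULL
  - ticket 6 (Broken link): blocked_by=3 -> Missing icon

SQL:
SELECT a.title, b.name AS agent, c.title AS blocked_by
FROM tickets a
LEFT JOIN agents b ON a.agent_id = b.id
LEFT JOIN tickets c ON a.blocked_by = c.id

Result:
title          | agent | blocked_by    
---------------+-------+---------------
Wrong timezone | Carol | NULL          
Slow page load | Zoe   | Wrong timezone
Missing icon   | Mia   | Wrong timezone
Stale cache    | Zoe   | Wrong timezone
Wrong total    | NULL  | NULL          
Broken link    | Carol | Missing icon  


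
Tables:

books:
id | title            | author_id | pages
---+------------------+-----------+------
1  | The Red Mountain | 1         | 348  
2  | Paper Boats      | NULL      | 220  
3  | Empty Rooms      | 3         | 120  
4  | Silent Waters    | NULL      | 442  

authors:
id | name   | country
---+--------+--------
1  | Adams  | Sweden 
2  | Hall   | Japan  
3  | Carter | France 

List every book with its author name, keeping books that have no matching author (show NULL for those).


LEFT JOIN keeps every row from books (the left table); where author_id has no match in authors, the author columns become NULL. Walk through each book:
  - book 1 (The Red Mountain): author_id=1 -> matches Adams
  - book 2 (Paper Boats): author_id=NULL, no match -> kept with NULL
  - book 3 (Empty Rooms): author_id=3 -> matches Carter
  - book 4 (Silent Waters): author_id=NULL, no match -> kept with NULL
All 4 rows appear; 2 have NULL author.

SQL:
SELECT a.title, b.name AS author
FROM books a
LEFT JOIN authors b ON a.author_id = b.id

Result:
title            | author
-----------------+-------
The Red Mountain | Adams 
Paper Boats      | NULL  
Empty Rooms      | Carter
Silent Waters    | NULL  


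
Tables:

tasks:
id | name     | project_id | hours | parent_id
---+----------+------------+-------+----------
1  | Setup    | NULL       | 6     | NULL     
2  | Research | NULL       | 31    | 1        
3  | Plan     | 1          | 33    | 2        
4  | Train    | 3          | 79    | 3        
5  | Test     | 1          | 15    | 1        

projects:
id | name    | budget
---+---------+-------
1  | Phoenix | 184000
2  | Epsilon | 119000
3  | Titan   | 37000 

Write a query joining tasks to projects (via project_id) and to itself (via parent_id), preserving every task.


Two LEFT JOINs from the same base table tasks: one to projects via project_id, one to tasks itself via parent_id. Both are LEFT so every task is preserved.
Match against projects:
  - task 1 (Setup): project_id=NULL, no match -> kept with NULL
  - task 2 (Research): project_id=NULL, no match -> kept with NULL
  - task 3 (Plan): project_id=1 -> matches Phoenix
  - task 4 (Train): project_id=3 -> matches Titan
  - task 5 (Test): project_id=1 -> matches Phoenix
Match against tasks (self):
  - task 1 (Setup): parent_id=NULL -> NULL
  - task 2 (Research): parent_id=1 -> Setup
  - task 3 (Plan): parent_id=2 -> Research
  - task 4 (Train): parent_id=3 -> Plan
  - task 5 (Test): parent_id=1 -> Setup

SQL:
SELECT a.name, b.name AS project, c.name AS parent
FROM tasks a
LEFT JOIN projects b ON a.project_id = b.id
LEFT JOIN tasks c ON a.parent_id = c.id

Result:
name     | project | parent  
---------+---------+---------
Setup    | NULL    | NULL    
Research | NULL    | Setup   
Plan     | Phoenix | Research
Train    | Titan   | Plan    
Test     | Phoenix | Setup   


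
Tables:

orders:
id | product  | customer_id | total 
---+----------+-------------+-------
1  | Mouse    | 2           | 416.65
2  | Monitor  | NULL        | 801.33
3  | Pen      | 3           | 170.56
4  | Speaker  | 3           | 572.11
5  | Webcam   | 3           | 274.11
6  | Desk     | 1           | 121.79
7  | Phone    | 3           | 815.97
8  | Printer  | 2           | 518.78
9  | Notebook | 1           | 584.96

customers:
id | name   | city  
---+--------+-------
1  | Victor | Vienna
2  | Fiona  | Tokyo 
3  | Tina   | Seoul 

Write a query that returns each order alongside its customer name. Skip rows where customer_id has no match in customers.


INNER JOIN keeps only orders rows whose customer_id matches an id in customers. Walk through each order:
  - order 1 (Mouse): customer_id=2 -> matches Fiona
  - order 2 (Monitor): customer_id=NULL, no match -> dropped
  - order 3 (Pen): customer_id=3 -> matches Tina
  - order 4 (Speaker): customer_id=3 -> matches Tina
  - order 5 (Webcam): customer_id=3 -> matches Tina
  - order 6 (Desk): customer_id=1 -> matches Victor
  - order 7 (Phone): customer_id=3 -> matches Tina
  - order 8 (Printer): customer_id=2 -> matches Fiona
  - order 9 (Notebook): customer_id=1 -> matches Victor
So 1 of 9 rows is dropped.

SQL:
SELECT a.product, b.name AS customer
FROM orders a
INNER JOIN customers b ON a.customer_id = b.id

Result:
product  | customer
---------+---------
Mouse    | Fiona   
Pen      | Tina    
Speaker  | Tina    
Webcam   | Tina    
Desk     | Victor  
Phone    | Tina    
Printer  | Fiona   
Notebook | Victor  


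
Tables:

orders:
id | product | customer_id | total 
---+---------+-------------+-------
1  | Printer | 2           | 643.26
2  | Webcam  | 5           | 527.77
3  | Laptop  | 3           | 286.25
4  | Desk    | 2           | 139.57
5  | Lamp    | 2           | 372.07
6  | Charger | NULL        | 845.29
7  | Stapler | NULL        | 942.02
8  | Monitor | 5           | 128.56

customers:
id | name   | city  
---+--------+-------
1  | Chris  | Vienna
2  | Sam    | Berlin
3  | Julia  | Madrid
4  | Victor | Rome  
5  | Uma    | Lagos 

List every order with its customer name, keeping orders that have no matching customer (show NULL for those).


LEFT JOIN keeps every row from orders (the left table); where customer_id has no match in customers, the customer columns become NULL. Walk through each order:
  - order 1 (Printer): customer_id=2 -> matches Sam
  - order 2 (Webcam): customer_id=5 -> matches Uma
  - order 3 (Laptop): customer_id=3 -> matches Julia
  - order 4 (Desk): customer_id=2 -> matches Sam
  - order 5 (Lamp): customer_id=2 -> matches Sam
  - order 6 (Charger): customer_id=NULL, no match -> kept with NULL
  - order 7 (Stapler): customer_id=NULL, no match -> kept with NULL
  - order 8 (Monitor): customer_id=5 -> matches Uma
All 8 rows appear; 2 have NULL customer.

SQL:
SELECT a.product, b.name AS customer
FROM orders a
LEFT JOIN customers b ON a.customer_id = b.id

Result:
product | customer
--------+---------
Printer | Sam     
Webcam  | Uma     
Laptop  | Julia   
Desk    | Sam     
Lamp    | Sam     
Charger | NULL    
Stapler | NULL    
Monitor | Uma     


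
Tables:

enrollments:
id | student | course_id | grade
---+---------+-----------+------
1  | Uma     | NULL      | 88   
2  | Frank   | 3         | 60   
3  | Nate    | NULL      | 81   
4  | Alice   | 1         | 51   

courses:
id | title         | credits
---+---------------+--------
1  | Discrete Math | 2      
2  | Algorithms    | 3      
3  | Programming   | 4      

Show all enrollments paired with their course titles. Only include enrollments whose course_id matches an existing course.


INNER JOIN keeps only enrollments rows whose course_id matches an id in courses. Walk through each enrollment:
  - enrollment 1 (Uma): course_id=NULL, no match -> dropped
  - enrollment 2 (Frank): course_id=3 -> matches Programming
  - enrollment 3 (Nate): course_id=NULL, no match -> dropped
  - enrollment 4 (Alice): course_id=1 -> matches Discrete Math
So 2 of 4 rows are dropped.

SQL:
SELECT a.student, b.title AS course
FROM enrollments a
INNER JOIN courses b ON a.course_id = b.id

Result:
student | course       
--------+--------------
Frank   | Programming  
Alice   | Discrete Math


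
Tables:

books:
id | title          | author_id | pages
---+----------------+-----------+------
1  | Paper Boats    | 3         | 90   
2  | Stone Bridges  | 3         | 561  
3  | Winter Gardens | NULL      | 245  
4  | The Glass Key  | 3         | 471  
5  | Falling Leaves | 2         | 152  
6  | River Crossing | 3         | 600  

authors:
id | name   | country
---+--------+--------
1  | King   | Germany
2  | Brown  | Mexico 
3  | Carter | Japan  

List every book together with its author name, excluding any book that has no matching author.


INNER JOIN keeps only books rows whose author_id matches an id in authors. Walk through each book:
  - book 1 (Paper Boats): author_id=3 -> matches Carter
  - book 2 (Stone Bridges): author_id=3 -> matches Carter
  - book 3 (Winter Gardens): author_id=NULL, no match -> dropped
  - book 4 (The Glass Key): author_id=3 -> matches Carter
  - book 5 (Falling Leaves): author_id=2 -> matches Brown
  - book 6 (River Crossing): author_id=3 -> matches Carter
So 1 of 6 rows is dropped.

SQL:
SELECT a.title, b.name AS author
FROM books a
INNER JOIN authors b ON a.author_id = b.id

Result:
title          | author
---------------+-------
Paper Boats    | Carter
Stone Bridges  | Carter
The Glass Key  | Carter
Falling Leaves | Brown 
River Crossing | Carter


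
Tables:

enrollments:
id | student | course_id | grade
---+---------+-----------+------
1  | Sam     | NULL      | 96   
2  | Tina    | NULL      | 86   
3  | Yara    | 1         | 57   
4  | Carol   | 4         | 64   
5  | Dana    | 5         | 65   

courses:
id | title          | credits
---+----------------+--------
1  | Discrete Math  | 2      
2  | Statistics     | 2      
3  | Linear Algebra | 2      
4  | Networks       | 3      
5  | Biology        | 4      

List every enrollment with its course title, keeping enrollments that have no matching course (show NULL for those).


LEFT JOIN keeps every row from enrollments (the left table); where course_id has no match in courses, the course columns become NULL. Walk through each enrollment:
  - enrollment 1 (Sam): course_id=NULL, no match -> kept with NULL
  - enrollment 2 (Tina): course_id=NULL, no match -> kept with NULL
  - enrollment 3 (Yara): course_id=1 -> matches Discrete Math
  - enrollment 4 (Carol): course_id=4 -> matches Networks
  - enrollment 5 (Dana): course_id=5 -> matches Biology
All 5 rows appear; 2 have NULL course.

SQL:
SELECT a.student, b.title AS course
FROM enrollments a
LEFT JOIN courses b ON a.course_id = b.id

Result:
student | course       
--------+--------------
Sam     | NULL         
Tina    | NULL         
Yara    | Discrete Math
Carol   | Networks     
Dana    | Biology      


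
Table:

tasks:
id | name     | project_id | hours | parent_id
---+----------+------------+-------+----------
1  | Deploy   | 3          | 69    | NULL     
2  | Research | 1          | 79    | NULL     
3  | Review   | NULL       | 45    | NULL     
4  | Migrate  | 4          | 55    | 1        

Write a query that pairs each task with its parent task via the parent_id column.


This is a self-join: tasks is joined to a second copy of itself, matching each row's parent_id to another row's id. Use LEFT JOIN so rows with parent_id=NULL are kept.
  - task 1 (Deploy): parent_id=NULL -> NULL
  - task 2 (Research): parent_id=NULL -> NULL
  - task 3 (Review): parent_id=NULL -> NULL
  - task 4 (Migrate): parent_id=1 -> Deploy

SQL:
SELECT a.name AS item, b.name AS parent
FROM tasks a
LEFT JOIN tasks b ON a.parent_id = b.id

Result:
item     | parent
---------+-------
Deploy   | NULL  
Research | NULL  
Review   | NULL  
Migrate  | Deploy


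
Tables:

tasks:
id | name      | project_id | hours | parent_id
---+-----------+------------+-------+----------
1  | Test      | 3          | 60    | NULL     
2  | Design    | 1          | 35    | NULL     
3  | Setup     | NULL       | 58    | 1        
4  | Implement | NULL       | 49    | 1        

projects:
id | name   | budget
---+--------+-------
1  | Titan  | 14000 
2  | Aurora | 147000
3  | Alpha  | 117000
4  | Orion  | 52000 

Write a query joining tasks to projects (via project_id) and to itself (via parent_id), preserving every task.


Two LEFT JOINs from the same base table tasks: one to projects via project_id, one to tasks itself via parent_id. Both are LEFT so every task is preserved.
Match against projects:
  - task 1 (Test): project_id=3 -> matches Alpha
  - task 2 (Design): project_id=1 -> matches Titan
  - task 3 (Setup): project_id=NULL, no match -> kept with NULL
  - task 4 (Implement): project_id=NULL, no match -> kept with NULL
Match against tasks (self):
  - task 1 (Test): parent_id=NULL -> NULL
  - task 2 (Design): parent_id=NULL -> NULL
  - task 3 (Setup): parent_id=1 -> Test
  - task 4 (Implement): parent_id=1 -> Test

SQL:
SELECT a.name, b.name AS project, c.name AS parent
FROM tasks a
LEFT JOIN projects b ON a.project_id = b.id
LEFT JOIN tasks c ON a.parent_id = c.id

Result:
name      | project | parent
----------+---------+-------
Test      | Alpha   | NULL  
Design    | Titan   | NULL  
Setup     | NULL    | Test  
Implement | NULL    | Test  


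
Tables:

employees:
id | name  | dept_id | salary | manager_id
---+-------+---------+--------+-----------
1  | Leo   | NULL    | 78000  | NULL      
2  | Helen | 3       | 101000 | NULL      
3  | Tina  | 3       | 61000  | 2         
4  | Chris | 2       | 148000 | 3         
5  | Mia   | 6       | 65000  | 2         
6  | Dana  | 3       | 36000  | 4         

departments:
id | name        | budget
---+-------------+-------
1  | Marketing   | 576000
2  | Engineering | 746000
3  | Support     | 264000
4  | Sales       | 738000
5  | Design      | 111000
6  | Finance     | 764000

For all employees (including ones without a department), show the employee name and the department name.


LEFT JOIN keeps every row from employees (the left table); where dept_id has no match in departments, the department columns become NULL. Walk through each employee:
  - employee 1 (Leo): dept_id=NULL, no match -> kept with NULL
  - employee 2 (Helen): dept_id=3 -> matches Support
  - employee 3 (Tina): dept_id=3 -> matches Support
  - employee 4 (Chris): dept_id=2 -> matches Engineering
  - employee 5 (Mia): dept_id=6 -> matches Finance
  - employee 6 (Dana): dept_id=3 -> matches Support
All 6 rows appear; 1 has NULL department.

SQL:
SELECT a.name, b.name AS department
FROM employees a
LEFT JOIN departments b ON a.dept_id = b.id

Result:
name  | department 
------+------------
Leo   | NULL       
Helen | Support    
Tina  | Support    
Chris | Engineering
Mia   | Finance    
Dana  | Support    


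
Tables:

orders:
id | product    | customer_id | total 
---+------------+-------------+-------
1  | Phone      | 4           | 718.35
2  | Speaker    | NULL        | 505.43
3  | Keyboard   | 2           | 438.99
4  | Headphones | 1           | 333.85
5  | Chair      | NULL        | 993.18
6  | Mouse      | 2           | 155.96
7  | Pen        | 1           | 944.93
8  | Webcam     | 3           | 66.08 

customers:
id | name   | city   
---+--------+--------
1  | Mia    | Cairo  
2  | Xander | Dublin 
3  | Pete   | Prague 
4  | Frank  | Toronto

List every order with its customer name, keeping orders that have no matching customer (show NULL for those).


LEFT JOIN keeps every row from orders (the left table); where customer_id has no match in customers, the customer columns become NULL. Walk through each order:
  - order 1 (Phone): customer_id=4 -> matches Frank
  - order 2 (Speaker): customer_id=NULL, no match -> kept with NULL
  - order 3 (Keyboard): customer_id=2 -> matches Xander
  - order 4 (Headphones): customer_id=1 -> matches Mia
  - order 5 (Chair): customer_id=NULL, no match -> kept with NULL
  - order 6 (Mouse): customer_id=2 -> matches Xander
  - order 7 (Pen): customer_id=1 -> matches Mia
  - order 8 (Webcam): customer_id=3 -> matches Pete
All 8 rows appear; 2 have NULL customer.

SQL:
SELECT a.product, b.name AS customer
FROM orders a
LEFT JOIN customers b ON a.customer_id = b.id

Result:
product    | customer
-----------+---------
Phone      | Frank   
Speaker    | NULL    
Keyboard   | Xander  
Headphones | Mia     
Chair      | NULL    
Mouse      | Xander  
Pen        | Mia     
Webcam     | Pete    


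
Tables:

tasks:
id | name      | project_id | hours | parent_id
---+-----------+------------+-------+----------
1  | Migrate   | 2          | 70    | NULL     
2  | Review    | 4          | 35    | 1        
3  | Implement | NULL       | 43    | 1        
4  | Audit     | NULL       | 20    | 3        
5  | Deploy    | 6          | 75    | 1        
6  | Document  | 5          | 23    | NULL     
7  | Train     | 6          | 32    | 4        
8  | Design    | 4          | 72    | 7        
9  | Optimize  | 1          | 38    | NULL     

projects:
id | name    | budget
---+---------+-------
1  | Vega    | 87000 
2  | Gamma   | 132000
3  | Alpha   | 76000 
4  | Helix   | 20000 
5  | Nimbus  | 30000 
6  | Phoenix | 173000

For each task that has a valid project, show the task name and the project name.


INNER JOIN keeps only tasks rows whose project_id matches an id in projects. Walk through each task:
  - task 1 (Migrate): project_id=2 -> matches Gamma
  - task 2 (Review): project_id=4 -> matches Helix
  - task 3 (Implement): project_id=NULL, no match -> dropped
  - task 4 (Audit): project_id=NULL, no match -> dropped
  - task 5 (Deploy): project_id=6 -> matches Phoenix
  - task 6 (Document): project_id=5 -> matches Nimbus
  - task 7 (Train): project_id=6 -> matches Phoenix
  - task 8 (Design): project_id=4 -> matches Helix
  - task 9 (Optimize): project_id=1 -> matches Vega
So 2 of 9 rows are dropped.

SQL:
SELECT a.name, b.name AS project
FROM tasks a
INNER JOIN projects b ON a.project_id = b.id

Result:
name     | project
---------+--------
Migrate  | Gamma  
Review   | Helix  
Deploy   | Phoenix
Document | Nimbus 
Train    | Phoenix
Design   | Helix  
Optimize | Vega   


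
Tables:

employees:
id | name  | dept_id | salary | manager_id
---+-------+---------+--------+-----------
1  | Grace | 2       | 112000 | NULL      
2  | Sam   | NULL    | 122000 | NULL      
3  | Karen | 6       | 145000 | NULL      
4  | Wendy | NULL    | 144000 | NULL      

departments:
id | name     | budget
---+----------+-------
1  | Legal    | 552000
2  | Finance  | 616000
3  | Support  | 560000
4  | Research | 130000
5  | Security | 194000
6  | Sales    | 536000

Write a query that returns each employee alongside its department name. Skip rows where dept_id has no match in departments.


INNER JOIN keeps only employees rows whose dept_id matches an id in departments. Walk through each employee:
  - employee 1 (Grace): dept_id=2 -> matches Finance
  - employee 2 (Sam): dept_id=NULL, no match -> dropped
  - employee 3 (Karen): dept_id=6 -> matches Sales
  - employee 4 (Wendy): dept_id=NULL, no match -> dropped
So 2 of 4 rows are dropped.

SQL:
SELECT a.name, b.name AS department
FROM employees a
INNER JOIN departments b ON a.dept_id = b.id

Result:
name  | department
------+-----------
Grace | Finance   
Karen | Sales     


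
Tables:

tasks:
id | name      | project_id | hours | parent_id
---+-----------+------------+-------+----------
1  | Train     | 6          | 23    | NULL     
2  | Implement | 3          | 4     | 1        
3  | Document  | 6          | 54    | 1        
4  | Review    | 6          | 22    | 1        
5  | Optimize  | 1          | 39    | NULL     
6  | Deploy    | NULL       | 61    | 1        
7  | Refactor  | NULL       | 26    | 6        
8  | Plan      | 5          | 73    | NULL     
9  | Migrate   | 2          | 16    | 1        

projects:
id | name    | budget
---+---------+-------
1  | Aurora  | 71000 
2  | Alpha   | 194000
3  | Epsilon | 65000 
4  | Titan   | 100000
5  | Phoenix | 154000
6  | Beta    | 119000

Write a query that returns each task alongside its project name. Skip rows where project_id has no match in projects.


INNER JOIN keeps only tasks rows whose project_id matches an id in projects. Walk through each task:
  - task 1 (Train): project_id=6 -> matches Beta
  - task 2 (Implement): project_id=3 -> matches Epsilon
  - task 3 (Document): project_id=6 -> matches Beta
  - task 4 (Review): project_id=6 -> matches Beta
  - task 5 (Optimize): project_id=1 -> matches Aurora
  - task 6 (Deploy): project_id=NULL, no match -> dropped
  - task 7 (Refactor): project_id=NULL, no match -> dropped
  - task 8 (Plan): project_id=5 -> matches Phoenix
  - task 9 (Migrate): project_id=2 -> matches Alpha
So 2 of 9 rows are dropped.

SQL:
SELECT a.name, b.name AS project
FROM tasks a
INNER JOIN projects b ON a.project_id = b.id

Result:
name      | project
----------+--------
Train     | Beta   
Implement | Epsilon
Document  | Beta   
Review    | Beta   
Optimize  | Aurora 
Plan      | Phoenix
Migrate   | Alpha  


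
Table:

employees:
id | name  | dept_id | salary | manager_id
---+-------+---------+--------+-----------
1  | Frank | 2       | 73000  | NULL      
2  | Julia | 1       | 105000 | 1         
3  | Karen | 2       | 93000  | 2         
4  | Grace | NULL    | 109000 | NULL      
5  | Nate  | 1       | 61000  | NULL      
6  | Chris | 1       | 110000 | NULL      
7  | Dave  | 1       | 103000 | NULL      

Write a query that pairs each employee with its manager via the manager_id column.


This is a self-join: employees is joined to a second copy of itself, matching each row's manager_id to another row's id. Use LEFT JOIN so rows with manager_id=NULL are kept.
  - employee 1 (Frank): manager_id=NULL -> NULL
  - employee 2 (Julia): manager_id=1 -> Frank
  - employee 3 (Karen): manager_id=2 -> Julia
  - employee 4 (Grace): manager_id=NULL -> NULL
  - employee 5 (Nate): manager_id=NULL -> NULL
  - employee 6 (Chris): manager_id=NULL -> NULL
  - employee 7 (Dave): manager_id=NULL -> NULL

SQL:
SELECT a.name AS item, b.name AS manager
FROM employees a
LEFT JOIN employees b ON a.manager_id = b.id

Result:
item  | manager
------+--------
Frank | NULL   
Julia | Frank  
Karen | Julia  
Grace | NULL   
Nate  | NULL   
Chris | NULL   
Dave  | NULL   


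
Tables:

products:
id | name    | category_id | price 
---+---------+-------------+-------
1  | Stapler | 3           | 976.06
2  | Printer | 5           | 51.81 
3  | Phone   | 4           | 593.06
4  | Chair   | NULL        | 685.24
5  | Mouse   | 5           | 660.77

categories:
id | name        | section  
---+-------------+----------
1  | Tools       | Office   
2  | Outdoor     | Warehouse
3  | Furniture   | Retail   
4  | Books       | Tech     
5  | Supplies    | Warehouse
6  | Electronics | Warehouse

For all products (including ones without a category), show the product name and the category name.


LEFT JOIN keeps every row from products (the left table); where category_id has no match in categories, the category columns become NULL. Walk through each product:
  - product 1 (Stapler): category_id=3 -> matches Furniture
  - product 2 (Printer): category_id=5 -> matches Supplies
  - product 3 (Phone): category_id=4 -> matches Books
  - product 4 (Chair): category_id=NULL, no match -> kept with NULL
  - product 5 (Mouse): category_id=5 -> matches Supplies
All 5 rows appear; 1 has NULL category.

SQL:
SELECT a.name, b.name AS category
FROM products a
LEFT JOIN categories b ON a.category_id = b.id

Result:
name    | category 
--------+----------
Stapler | Furniture
Printer | Supplies 
Phone   | Books    
Chair   | NULL     
Mouse   | Supplies 


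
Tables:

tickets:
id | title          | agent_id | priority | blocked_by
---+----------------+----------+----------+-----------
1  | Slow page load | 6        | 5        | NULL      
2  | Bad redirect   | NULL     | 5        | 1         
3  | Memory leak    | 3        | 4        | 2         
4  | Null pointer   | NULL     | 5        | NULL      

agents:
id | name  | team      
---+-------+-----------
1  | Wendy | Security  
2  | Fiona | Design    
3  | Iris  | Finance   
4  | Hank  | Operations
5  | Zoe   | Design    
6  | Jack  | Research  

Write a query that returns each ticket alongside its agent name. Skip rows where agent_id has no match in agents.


INNER JOIN keeps only tickets rows whose agent_id matches an id in agents. Walk through each ticket:
  - ticket 1 (Slow page load): agent_id=6 -> matches Jack
  - ticket 2 (Bad redirect): agent_id=NULL, no match -> dropped
  - ticket 3 (Memory leak): agent_id=3 -> matches Iris
  - ticket 4 (Null pointer): agent_id=NULL, no match -> dropped
So 2 of 4 rows are dropped.

SQL:
SELECT a.title, b.name AS agent
FROM tickets a
INNER JOIN agents b ON a.agent_id = b.id

Result:
title          | agent
---------------+------
Slow page load | Jack 
Memory leak    | Iris 


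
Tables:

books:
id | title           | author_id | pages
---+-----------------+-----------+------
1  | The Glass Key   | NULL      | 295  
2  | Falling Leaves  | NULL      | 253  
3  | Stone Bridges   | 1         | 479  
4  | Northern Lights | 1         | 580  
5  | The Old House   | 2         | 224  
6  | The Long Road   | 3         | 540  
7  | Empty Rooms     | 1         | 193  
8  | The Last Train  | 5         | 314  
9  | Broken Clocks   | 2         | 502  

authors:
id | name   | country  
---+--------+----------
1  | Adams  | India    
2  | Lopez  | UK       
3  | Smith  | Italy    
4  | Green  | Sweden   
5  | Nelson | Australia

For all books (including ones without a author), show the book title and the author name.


LEFT JOIN keeps every row from books (the left table); where author_id has no match in authors, the author columns become NULL. Walk through each book:
  - book 1 (The Glass Key): author_id=NULL, no match -> kept with NULL
  - book 2 (Falling Leaves): author_id=NULL, no match -> kept with NULL
  - book 3 (Stone Bridges): author_id=1 -> matches Adams
  - book 4 (Northern Lights): author_id=1 -> matches Adams
  - book 5 (The Old House): author_id=2 -> matches Lopez
  - book 6 (The Long Road): author_id=3 -> matches Smith
  - book 7 (Empty Rooms): author_id=1 -> matches Adams
  - book 8 (The Last Train): author_id=5 -> matches Nelson
  - book 9 (Broken Clocks): author_id=2 -> matches Lopez
All 9 rows appear; 2 have NULL author.

SQL:
SELECT a.title, b.name AS author
FROM books a
LEFT JOIN authors b ON a.author_id = b.id

Result:
title           | author
----------------+-------
The Glass Key   | NULL  
Falling Leaves  | NULL  
Stone Bridges   | Adams 
Northern Lights | Adams 
The Old House   | Lopez 
The Long Road   | Smith 
Empty Rooms     | Adams 
The Last Train  | Nelson
Broken Clocks   | Lopez 
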